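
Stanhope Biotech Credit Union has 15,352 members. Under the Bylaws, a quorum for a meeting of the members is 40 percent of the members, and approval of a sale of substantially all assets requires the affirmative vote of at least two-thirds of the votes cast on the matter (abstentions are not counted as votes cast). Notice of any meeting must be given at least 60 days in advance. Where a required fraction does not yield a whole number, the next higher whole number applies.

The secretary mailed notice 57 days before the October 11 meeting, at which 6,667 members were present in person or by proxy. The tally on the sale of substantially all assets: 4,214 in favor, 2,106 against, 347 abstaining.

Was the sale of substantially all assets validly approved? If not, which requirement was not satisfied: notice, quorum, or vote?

Invalid — notice requirement not satisfied.

Notice: 57 days given; 60 required. Not satisfied.
Quorum: 40% of 15,352 = 6,140.80, rounded up to 6,141; 6,667 present. Satisfied.
Vote: requires two-thirds of the votes cast (6,667 − 347 abstaining = 6,320); 2/3 of 6320 = 4213.33, rounded up to 4214, so 4,214 needed; 4,214 in favor. Satisfied.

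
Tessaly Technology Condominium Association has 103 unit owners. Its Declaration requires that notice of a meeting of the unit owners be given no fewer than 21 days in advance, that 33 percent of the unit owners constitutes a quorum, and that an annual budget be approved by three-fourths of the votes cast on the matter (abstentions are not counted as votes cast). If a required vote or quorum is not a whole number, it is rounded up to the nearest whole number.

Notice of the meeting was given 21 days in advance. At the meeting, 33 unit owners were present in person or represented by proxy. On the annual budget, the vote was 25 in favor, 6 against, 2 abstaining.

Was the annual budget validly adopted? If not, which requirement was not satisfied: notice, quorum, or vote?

Invalid — quorum requirement not satisfied.

Notice: 21 days given; 21 required. Satisfied.
Quorum: 33% of 103 = 33.99, rounded up to 34; 33 present. Not satisfied.
Vote: requires three-fourths of the votes cast (33 − 2 abstaining = 31); 3/4 of 31 = 23.25, rounded up to 24, so 24 needed; 25 in favor. Satisfied.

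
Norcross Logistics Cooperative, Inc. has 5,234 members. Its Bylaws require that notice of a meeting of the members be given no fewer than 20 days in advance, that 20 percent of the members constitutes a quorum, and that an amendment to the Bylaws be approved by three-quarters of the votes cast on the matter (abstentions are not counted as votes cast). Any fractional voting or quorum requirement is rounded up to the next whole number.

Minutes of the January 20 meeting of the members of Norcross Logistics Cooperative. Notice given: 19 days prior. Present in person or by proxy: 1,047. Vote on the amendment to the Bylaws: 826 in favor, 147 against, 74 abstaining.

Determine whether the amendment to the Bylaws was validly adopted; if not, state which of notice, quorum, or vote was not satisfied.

Invalid — notice requirement not satisfied.

Notice: 19 days given; 20 required. Not satisfied.
Quorum: 20% of 5,234 = 1,046.80, rounded up to 1,047; 1,047 present. Satisfied.
Vote: requires three-fourths of the votes cast (1,047 − 74 abstaining = 973); 3/4 of 973 = 729.75, rounded up to 730, so 730 needed; 826 in favor. Satisfied.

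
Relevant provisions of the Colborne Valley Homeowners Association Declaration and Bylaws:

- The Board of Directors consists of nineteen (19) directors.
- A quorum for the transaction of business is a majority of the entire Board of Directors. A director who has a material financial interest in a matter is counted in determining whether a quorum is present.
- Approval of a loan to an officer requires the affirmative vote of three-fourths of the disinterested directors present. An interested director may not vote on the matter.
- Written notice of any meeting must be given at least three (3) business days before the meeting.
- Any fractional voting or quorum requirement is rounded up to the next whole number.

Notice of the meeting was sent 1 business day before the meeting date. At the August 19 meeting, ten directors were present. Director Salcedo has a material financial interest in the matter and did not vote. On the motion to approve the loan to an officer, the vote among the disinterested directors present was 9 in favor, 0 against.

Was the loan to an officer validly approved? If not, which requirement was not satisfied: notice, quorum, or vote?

Invalid — notice requirement not satisfied.

Notice: 1 business day given; 3 required (1 < 3). Not satisfied.
Quorum: 10 present (interested directors count toward quorum); quorum is 10. Satisfied.
Vote: the loan to an officer requires three-fourths of the disinterested directors present (10 − 1 = 9). 3/4 of 9 = 6.75, rounded up to 7, so 7 affirmative votes are needed; 9 voted in favor. Satisfied.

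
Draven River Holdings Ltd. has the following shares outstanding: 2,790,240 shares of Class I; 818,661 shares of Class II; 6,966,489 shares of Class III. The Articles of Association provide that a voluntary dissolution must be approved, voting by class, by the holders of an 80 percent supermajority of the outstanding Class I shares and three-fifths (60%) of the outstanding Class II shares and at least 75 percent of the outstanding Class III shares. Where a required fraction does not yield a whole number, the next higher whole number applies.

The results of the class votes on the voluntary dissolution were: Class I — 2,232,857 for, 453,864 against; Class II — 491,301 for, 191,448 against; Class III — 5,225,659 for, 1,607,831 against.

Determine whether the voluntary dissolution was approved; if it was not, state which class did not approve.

Approved — every class gave the required vote.

Class I: 4/5 of 2790240 = 2232192; 2,232,192 required, 2,232,857 in favor — approved.
Class II: 3/5 of 818661 = 491196.60, rounded up to 491197; 491,197 required, 491,301 in favor — approved.
Class III: 3/4 of 6966489 = 5224866.75, rounded up to 5224867; 5,224,867 required, 5,225,659 in favor — approved.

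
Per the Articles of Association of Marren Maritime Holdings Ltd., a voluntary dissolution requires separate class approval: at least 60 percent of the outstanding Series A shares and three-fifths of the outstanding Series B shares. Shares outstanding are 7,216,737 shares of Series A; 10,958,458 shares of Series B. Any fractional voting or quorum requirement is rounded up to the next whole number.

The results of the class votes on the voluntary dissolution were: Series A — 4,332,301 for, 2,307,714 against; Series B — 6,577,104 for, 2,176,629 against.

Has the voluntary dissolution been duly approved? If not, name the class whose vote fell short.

Series A: 3/5 of 7216737 = 4330042.20, rounded up to 4330043; 4,330,043 required, 4,332,301 in favor — approved.
Series B: 3/5 of 10958458 = 6575074.80, rounded up to 6575075; 6,575,075 required, 6,577,104 in favor — approved.

Approved — every class gave the required vote.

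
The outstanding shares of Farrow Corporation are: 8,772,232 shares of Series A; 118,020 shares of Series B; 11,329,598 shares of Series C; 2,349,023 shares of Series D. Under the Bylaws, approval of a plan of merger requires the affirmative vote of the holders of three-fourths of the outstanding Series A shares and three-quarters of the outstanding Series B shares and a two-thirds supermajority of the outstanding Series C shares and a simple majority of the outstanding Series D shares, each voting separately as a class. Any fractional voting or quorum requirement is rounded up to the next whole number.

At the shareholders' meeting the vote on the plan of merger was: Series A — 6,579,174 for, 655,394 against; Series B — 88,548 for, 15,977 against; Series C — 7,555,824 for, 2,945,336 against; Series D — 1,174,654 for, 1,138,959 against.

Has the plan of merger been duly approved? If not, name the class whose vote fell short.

Series A: 3/4 of 8772232 = 6579174; 6,579,174 required, 6,579,174 in favor — approved.
Series B: 3/4 of 118020 = 88515; 88,515 required, 88,548 in favor — approved.
Series C: 2/3 of 11329598 = 7553065.33, rounded up to 7553066; 7,553,066 required, 7,555,824 in favor — approved.
Series D: a majority of 2349023 is 1174512; 1,174,512 required, 1,174,654 in favor — approved.

Approved — every class gave the required vote.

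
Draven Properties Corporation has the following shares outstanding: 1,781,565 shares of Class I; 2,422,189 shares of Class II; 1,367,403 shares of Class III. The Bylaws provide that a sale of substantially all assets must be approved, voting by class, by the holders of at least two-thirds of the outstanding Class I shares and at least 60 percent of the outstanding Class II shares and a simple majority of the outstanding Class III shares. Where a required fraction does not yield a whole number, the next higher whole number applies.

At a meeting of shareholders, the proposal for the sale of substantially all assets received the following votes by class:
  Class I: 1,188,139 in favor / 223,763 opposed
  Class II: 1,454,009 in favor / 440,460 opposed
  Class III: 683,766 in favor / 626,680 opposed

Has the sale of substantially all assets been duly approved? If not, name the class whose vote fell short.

Class I: 2/3 of 1781565 = 1187710; 1,187,710 required, 1,188,139 in favor — approved.
Class II: 3/5 of 2422189 = 1453313.40, rounded up to 1453314; 1,453,314 required, 1,454,009 in favor — approved.
Class III: a majority of 1367403 is 683702; 683,702 required, 683,766 in favor — approved.

Approved — every class gave the required vote.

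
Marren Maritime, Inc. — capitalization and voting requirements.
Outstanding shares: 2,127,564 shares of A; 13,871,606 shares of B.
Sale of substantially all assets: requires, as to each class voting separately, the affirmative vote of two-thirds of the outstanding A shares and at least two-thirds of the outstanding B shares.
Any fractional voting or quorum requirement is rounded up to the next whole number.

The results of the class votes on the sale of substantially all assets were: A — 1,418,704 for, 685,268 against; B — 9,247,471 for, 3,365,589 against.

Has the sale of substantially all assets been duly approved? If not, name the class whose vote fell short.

Not approved — the B shares did not give the required vote.

A: 2/3 of 2127564 = 1418376; 1,418,376 required, 1,418,704 in favor — approved.
B: 2/3 of 13871606 = 9247737.33, rounded up to 9247738; 9,247,738 required, 9,247,471 in favor — not approved.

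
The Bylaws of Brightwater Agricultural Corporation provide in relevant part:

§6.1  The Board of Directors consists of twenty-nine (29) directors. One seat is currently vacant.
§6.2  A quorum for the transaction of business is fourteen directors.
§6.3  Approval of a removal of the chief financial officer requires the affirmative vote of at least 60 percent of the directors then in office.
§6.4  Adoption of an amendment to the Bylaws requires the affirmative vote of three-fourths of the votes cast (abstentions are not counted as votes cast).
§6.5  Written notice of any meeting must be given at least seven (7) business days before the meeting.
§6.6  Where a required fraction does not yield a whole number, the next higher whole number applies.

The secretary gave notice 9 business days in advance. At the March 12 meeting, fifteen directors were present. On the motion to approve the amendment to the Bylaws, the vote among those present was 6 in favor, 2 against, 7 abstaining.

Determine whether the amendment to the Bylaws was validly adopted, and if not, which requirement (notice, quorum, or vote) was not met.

Valid — all requirements satisfied.

Notice: 9 business days given; 7 required (9 ≥ 7). Satisfied.
Quorum: 15 present; quorum is 14. Satisfied.
Vote: the amendment to the Bylaws requires three-fourths of the votes cast (15 present − 7 abstaining = 8). 3/4 of 8 = 6, so 6 affirmative votes are needed; 6 voted in favor. Satisfied.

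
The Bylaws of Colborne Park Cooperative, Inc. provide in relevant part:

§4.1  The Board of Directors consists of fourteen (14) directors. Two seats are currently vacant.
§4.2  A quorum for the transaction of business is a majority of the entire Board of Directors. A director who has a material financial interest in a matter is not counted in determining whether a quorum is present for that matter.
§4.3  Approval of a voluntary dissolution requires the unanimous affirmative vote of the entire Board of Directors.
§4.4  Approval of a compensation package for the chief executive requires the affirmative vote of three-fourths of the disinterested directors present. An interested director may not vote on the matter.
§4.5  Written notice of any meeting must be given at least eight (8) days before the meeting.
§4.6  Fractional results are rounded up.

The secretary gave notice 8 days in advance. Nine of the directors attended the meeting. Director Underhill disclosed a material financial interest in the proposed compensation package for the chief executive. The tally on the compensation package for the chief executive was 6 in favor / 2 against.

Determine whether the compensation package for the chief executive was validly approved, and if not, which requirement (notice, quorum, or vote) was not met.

Notice: 8 days given; 8 required (8 ≥ 8). Satisfied.
Quorum: 9 present, but the 1 interested director does not count, leaving 8. Quorum is 8. Satisfied.
Vote: the compensation package for the chief executive requires three-fourths of the disinterested directors present (9 − 1 = 8). 3/4 of 8 = 6, so 6 affirmative votes are needed; 6 voted in favor. Satisfied.

Valid — all requirements satisfied.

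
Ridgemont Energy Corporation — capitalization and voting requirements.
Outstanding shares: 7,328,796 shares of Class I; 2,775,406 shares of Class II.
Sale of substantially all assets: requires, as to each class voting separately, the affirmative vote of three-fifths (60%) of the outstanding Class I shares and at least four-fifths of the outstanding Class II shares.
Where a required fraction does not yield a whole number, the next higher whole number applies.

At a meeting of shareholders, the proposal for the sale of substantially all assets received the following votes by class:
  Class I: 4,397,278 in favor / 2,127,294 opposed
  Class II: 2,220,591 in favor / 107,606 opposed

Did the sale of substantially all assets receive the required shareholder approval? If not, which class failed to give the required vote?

Approved — every class gave the required vote.

Class I: 3/5 of 7328796 = 4397277.60, rounded up to 4397278; 4,397,278 required, 4,397,278 in favor — approved.
Class II: 4/5 of 2775406 = 2220324.80, rounded up to 2220325; 2,220,325 required, 2,220,591 in favor — approved.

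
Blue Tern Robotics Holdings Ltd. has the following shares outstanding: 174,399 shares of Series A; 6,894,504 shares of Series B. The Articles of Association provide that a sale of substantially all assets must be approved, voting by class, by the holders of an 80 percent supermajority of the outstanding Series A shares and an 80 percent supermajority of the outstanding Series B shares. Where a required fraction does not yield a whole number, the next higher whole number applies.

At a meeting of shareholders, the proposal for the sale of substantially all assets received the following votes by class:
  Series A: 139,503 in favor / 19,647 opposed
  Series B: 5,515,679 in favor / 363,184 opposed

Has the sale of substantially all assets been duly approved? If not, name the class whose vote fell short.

Series A: 4/5 of 174399 = 139519.20, rounded up to 139520; 139,520 required, 139,503 in favor — not approved.
Series B: 4/5 of 6894504 = 5515603.20, rounded up to 5515604; 5,515,604 required, 5,515,679 in favor — approved.

Not approved — the Series A shares did not give the required vote.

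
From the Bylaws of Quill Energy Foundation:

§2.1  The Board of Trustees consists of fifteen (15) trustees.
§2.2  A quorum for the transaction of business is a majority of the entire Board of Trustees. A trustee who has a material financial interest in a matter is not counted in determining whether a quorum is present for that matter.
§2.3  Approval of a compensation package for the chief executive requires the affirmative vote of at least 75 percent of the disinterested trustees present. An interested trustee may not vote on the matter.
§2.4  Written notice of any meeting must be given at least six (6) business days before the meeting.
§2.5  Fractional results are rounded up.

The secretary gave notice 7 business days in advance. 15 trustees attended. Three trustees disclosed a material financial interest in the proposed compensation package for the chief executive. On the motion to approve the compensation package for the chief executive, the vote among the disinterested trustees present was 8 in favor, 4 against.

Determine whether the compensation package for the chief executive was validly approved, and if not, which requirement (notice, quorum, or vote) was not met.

Invalid — vote requirement not satisfied.

Notice: 7 business days given; 6 required (7 ≥ 6). Satisfied.
Quorum: 15 present, but the 3 interested trustees do not count, leaving 12. Quorum is 8. Satisfied.
Vote: the compensation package for the chief executive requires three-fourths of the disinterested trustees present (15 − 3 = 12). 3/4 of 12 = 9, so 9 affirmative votes are needed; 8 voted in favor. Not satisfied.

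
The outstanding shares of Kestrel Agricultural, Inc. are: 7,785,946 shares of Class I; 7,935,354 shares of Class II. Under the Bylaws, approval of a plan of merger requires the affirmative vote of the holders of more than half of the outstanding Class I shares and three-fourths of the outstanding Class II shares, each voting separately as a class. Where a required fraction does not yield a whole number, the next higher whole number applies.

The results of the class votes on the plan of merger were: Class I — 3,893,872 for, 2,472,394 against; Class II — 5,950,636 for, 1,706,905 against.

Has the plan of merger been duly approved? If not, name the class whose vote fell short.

Not approved — the Class II shares did not give the required vote.

Class I: a majority of 7785946 is 3892974; 3,892,974 required, 3,893,872 in favor — approved.
Class II: 3/4 of 7935354 = 5951515.50, rounded up to 5951516; 5,951,516 required, 5,950,636 in favor — not approved.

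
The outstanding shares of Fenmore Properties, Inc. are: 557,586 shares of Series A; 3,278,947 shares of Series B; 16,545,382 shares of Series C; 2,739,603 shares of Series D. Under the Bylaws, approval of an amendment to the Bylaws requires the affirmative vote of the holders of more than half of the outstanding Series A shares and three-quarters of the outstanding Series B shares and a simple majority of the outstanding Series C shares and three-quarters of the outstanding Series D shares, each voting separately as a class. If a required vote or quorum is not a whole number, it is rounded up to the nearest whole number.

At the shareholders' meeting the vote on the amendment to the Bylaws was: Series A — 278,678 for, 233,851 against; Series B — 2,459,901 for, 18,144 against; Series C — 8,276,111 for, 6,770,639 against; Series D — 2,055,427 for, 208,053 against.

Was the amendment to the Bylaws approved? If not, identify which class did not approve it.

Not approved — the Series A shares did not give the required vote.

Series A: a majority of 557586 is 278794; 278,794 required, 278,678 in favor — not approved.
Series B: 3/4 of 3278947 = 2459210.25, rounded up to 2459211; 2,459,211 required, 2,459,901 in favor — approved.
Series C: a majority of 16545382 is 8272692; 8,272,692 required, 8,276,111 in favor — approved.
Series D: 3/4 of 2739603 = 2054702.25, rounded up to 2054703; 2,054,703 required, 2,055,427 in favor — approved.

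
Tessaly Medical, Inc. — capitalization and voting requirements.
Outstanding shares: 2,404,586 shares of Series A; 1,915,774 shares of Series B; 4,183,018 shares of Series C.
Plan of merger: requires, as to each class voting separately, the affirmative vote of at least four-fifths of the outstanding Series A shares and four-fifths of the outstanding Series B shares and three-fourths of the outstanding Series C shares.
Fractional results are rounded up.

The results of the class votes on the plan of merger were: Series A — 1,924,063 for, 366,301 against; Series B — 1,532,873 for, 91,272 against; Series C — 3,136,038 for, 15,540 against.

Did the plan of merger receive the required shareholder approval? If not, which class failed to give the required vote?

Series A: 4/5 of 2404586 = 1923668.80, rounded up to 1923669; 1,923,669 required, 1,924,063 in favor — approved.
Series B: 4/5 of 1915774 = 1532619.20, rounded up to 1532620; 1,532,620 required, 1,532,873 in favor — approved.
Series C: 3/4 of 4183018 = 3137263.50, rounded up to 3137264; 3,137,264 required, 3,136,038 in favor — not approved.

Not approved — the Series C shares did not give the required vote.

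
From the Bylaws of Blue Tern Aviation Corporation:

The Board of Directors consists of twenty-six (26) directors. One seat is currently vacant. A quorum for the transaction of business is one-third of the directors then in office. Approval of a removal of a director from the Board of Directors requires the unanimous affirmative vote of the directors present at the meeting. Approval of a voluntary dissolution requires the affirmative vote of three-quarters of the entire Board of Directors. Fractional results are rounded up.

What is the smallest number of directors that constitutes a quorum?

1/3 of 25 = 8.33, rounded up to 9.

9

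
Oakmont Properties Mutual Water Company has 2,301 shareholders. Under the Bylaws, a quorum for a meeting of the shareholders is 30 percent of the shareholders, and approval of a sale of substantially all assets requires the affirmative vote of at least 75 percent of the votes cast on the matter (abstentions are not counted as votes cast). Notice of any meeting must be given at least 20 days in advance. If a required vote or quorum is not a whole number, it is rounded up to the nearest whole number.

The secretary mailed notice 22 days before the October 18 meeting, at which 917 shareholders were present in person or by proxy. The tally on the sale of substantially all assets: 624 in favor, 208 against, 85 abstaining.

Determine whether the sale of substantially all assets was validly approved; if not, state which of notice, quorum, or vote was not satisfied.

Valid — all requirements satisfied.

Notice: 22 days given; 20 required. Satisfied.
Quorum: 30% of 2,301 = 690.30, rounded up to 691; 917 present. Satisfied.
Vote: requires three-fourths of the votes cast (917 − 85 abstaining = 832); 3/4 of 832 = 624, so 624 needed; 624 in favor. Satisfied.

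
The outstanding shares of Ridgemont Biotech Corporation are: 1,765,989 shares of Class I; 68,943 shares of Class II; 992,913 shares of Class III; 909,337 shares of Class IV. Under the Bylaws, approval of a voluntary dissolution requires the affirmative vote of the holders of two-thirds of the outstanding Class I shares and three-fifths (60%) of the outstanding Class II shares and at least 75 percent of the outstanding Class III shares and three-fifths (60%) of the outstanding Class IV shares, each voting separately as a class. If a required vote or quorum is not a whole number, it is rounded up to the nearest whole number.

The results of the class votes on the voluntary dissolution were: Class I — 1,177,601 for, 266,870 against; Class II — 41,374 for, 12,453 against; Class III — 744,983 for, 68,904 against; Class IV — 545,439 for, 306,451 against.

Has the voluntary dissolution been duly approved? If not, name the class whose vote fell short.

Class I: 2/3 of 1765989 = 1177326; 1,177,326 required, 1,177,601 in favor — approved.
Class II: 3/5 of 68943 = 41365.80, rounded up to 41366; 41,366 required, 41,374 in favor — approved.
Class III: 3/4 of 992913 = 744684.75, rounded up to 744685; 744,685 required, 744,983 in favor — approved.
Class IV: 3/5 of 909337 = 545602.20, rounded up to 545603; 545,603 required, 545,439 in favor — not approved.

Not approved — the Class IV shares did not give the required vote.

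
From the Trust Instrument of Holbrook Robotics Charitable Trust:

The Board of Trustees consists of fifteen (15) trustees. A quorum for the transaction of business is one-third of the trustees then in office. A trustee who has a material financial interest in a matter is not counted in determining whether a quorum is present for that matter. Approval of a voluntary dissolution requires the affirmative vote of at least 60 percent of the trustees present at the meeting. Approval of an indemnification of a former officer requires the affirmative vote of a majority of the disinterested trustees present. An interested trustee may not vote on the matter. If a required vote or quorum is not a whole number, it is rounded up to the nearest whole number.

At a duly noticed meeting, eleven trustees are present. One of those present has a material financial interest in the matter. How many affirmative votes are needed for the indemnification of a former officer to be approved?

6

The indemnification of a former officer requires a majority of the disinterested trustees present (11 − 1 = 10).
A majority of 10 is 6.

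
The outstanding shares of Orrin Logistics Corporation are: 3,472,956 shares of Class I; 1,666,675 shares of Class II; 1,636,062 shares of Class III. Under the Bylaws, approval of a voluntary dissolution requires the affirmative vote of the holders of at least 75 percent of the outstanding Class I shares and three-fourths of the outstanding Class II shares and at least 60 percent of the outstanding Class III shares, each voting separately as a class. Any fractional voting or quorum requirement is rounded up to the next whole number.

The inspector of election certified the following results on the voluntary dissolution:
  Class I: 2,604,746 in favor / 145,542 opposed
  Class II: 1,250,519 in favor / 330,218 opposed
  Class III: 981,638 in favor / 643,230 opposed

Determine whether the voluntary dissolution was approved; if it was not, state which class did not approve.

Approved — every class gave the required vote.

Class I: 3/4 of 3472956 = 2604717; 2,604,717 required, 2,604,746 in favor — approved.
Class II: 3/4 of 1666675 = 1250006.25, rounded up to 1250007; 1,250,007 required, 1,250,519 in favor — approved.
Class III: 3/5 of 1636062 = 981637.20, rounded up to 981638; 981,638 required, 981,638 in favor — approved.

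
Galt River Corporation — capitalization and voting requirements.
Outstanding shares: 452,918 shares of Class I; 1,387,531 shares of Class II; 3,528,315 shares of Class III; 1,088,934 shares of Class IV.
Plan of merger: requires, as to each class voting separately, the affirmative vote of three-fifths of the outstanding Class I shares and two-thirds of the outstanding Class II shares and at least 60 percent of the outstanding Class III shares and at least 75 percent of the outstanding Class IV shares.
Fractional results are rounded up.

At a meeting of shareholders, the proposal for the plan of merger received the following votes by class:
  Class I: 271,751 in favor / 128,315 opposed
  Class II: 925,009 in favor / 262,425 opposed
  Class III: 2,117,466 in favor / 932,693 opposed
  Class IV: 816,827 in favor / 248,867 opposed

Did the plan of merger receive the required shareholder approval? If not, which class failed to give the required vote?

Not approved — the Class II shares did not give the required vote.

Class I: 3/5 of 452918 = 271750.80, rounded up to 271751; 271,751 required, 271,751 in favor — approved.
Class II: 2/3 of 1387531 = 925020.67, rounded up to 925021; 925,021 required, 925,009 in favor — not approved.
Class III: 3/5 of 3528315 = 2116989; 2,116,989 required, 2,117,466 in favor — approved.
Class IV: 3/4 of 1088934 = 816700.50, rounded up to 816701; 816,701 required, 816,827 in favor — approved.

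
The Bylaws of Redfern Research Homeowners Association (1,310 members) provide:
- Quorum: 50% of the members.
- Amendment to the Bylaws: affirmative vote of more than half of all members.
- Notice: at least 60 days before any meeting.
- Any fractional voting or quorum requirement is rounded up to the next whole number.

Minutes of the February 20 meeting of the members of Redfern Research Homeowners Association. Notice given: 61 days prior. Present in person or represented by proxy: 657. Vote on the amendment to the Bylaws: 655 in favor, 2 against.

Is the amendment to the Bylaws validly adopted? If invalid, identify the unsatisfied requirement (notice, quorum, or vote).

Notice: 61 days given; 60 required. Satisfied.
Quorum: 50% of 1,310 = 655; 657 present. Satisfied.
Vote: requires a majority of all members (1,310); a majority of 1310 is 656, so 656 needed; 655 in favor. Not satisfied.

Invalid — vote requirement not satisfied.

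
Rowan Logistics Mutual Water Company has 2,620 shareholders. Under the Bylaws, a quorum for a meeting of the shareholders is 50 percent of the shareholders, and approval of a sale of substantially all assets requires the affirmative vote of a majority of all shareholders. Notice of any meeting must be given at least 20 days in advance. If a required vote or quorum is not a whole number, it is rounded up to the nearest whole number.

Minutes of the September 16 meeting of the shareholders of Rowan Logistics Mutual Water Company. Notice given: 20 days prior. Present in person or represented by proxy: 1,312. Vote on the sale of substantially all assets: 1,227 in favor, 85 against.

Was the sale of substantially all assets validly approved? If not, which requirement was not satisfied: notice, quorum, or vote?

Invalid — vote requirement not satisfied.

Notice: 20 days given; 20 required. Satisfied.
Quorum: 50% of 2,620 = 1,310; 1,312 present. Satisfied.
Vote: requires a majority of all shareholders (2,620); a majority of 2620 is 1311, so 1,311 needed; 1,227 in favor. Not satisfied.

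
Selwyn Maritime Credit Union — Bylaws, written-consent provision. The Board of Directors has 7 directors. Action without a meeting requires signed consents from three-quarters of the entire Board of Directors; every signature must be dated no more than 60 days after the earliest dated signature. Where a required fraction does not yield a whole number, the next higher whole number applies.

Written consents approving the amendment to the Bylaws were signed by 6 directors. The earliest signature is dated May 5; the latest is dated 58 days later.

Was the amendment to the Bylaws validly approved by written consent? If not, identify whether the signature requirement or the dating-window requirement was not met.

Effective — both the signature and dating-window requirements are satisfied.

Signatures required: three-quarters of 7 — 3/4 of 7 = 5.25, rounded up to 6, so 6 needed; 6 signed. Sufficient.
Dating window: the latest signature is 58 days after the earliest; the limit is 60 days. Within the window.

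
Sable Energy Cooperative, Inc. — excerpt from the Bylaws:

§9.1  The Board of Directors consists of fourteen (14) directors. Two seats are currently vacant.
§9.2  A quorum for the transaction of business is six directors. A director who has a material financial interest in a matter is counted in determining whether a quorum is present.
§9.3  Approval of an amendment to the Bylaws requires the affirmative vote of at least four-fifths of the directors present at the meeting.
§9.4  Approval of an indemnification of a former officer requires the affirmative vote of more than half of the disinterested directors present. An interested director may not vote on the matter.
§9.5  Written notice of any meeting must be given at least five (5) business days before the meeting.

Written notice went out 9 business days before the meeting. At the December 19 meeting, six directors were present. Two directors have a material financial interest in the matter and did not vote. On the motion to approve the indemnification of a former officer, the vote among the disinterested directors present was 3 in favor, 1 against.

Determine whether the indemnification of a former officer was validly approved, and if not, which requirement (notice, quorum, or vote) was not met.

Valid — all requirements satisfied.

Notice: 9 business days given; 5 required (9 ≥ 5). Satisfied.
Quorum: 6 present (interested directors count toward quorum); quorum is 6. Satisfied.
Vote: the indemnification of a former officer requires a majority of the disinterested directors present (6 − 2 = 4). A majority of 4 is 3, so 3 affirmative votes are needed; 3 voted in favor. Satisfied.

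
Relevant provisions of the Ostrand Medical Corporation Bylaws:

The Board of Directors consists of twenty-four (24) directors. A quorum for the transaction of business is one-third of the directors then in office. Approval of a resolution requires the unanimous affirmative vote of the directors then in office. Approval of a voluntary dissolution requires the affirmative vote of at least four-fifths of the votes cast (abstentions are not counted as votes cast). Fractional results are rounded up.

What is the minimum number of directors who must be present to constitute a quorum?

8

1/3 of 24 = 8.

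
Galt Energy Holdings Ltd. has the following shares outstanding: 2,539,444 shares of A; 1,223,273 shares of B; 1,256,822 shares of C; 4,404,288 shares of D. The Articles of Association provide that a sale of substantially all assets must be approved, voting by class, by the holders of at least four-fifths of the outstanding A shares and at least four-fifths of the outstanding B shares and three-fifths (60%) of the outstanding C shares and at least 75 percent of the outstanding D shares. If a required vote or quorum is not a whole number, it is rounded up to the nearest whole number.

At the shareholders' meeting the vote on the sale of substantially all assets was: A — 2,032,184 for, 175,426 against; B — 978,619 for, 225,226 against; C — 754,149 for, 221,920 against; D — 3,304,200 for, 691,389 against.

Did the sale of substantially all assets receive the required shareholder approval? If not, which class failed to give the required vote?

Approved — every class gave the required vote.

A: 4/5 of 2539444 = 2031555.20, rounded up to 2031556; 2,031,556 required, 2,032,184 in favor — approved.
B: 4/5 of 1223273 = 978618.40, rounded up to 978619; 978,619 required, 978,619 in favor — approved.
C: 3/5 of 1256822 = 754093.20, rounded up to 754094; 754,094 required, 754,149 in favor — approved.
D: 3/4 of 4404288 = 3303216; 3,303,216 required, 3,304,200 in favor — approved.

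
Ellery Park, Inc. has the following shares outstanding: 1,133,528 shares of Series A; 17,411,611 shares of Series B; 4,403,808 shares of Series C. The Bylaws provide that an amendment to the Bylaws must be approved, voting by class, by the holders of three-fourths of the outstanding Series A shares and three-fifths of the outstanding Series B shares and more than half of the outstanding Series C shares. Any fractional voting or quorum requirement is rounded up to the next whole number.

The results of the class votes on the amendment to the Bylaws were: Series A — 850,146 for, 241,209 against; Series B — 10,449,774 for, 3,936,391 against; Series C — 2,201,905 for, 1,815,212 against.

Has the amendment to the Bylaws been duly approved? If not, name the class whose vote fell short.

Series A: 3/4 of 1133528 = 850146; 850,146 required, 850,146 in favor — approved.
Series B: 3/5 of 17411611 = 10446966.60, rounded up to 10446967; 10,446,967 required, 10,449,774 in favor — approved.
Series C: a majority of 4403808 is 2201905; 2,201,905 required, 2,201,905 in favor — approved.

Approved — every class gave the required vote.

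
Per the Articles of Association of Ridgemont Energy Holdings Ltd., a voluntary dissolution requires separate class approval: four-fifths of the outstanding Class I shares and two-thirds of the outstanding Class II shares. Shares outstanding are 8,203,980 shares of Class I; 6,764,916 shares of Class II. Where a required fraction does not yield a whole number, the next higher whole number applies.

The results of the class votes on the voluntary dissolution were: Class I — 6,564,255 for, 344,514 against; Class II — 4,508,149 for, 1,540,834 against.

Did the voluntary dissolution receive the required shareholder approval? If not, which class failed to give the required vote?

Class I: 4/5 of 8203980 = 6563184; 6,563,184 required, 6,564,255 in favor — approved.
Class II: 2/3 of 6764916 = 4509944; 4,509,944 required, 4,508,149 in favor — not approved.

Not approved — the Class II shares did not give the required vote.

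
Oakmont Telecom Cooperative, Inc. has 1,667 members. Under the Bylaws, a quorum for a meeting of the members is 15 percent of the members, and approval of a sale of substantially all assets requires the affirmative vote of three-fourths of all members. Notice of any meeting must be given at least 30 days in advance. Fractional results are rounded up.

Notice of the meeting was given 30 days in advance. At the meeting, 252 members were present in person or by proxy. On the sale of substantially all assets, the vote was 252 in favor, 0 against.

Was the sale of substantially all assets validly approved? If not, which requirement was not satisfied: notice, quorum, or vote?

Invalid — vote requirement not satisfied.

Notice: 30 days given; 30 required. Satisfied.
Quorum: 15% of 1,667 = 250.05, rounded up to 251; 252 present. Satisfied.
Vote: requires three-fourths of all members (1,667); 3/4 of 1667 = 1250.25, rounded up to 1251, so 1,251 needed; 252 in favor. Not satisfied.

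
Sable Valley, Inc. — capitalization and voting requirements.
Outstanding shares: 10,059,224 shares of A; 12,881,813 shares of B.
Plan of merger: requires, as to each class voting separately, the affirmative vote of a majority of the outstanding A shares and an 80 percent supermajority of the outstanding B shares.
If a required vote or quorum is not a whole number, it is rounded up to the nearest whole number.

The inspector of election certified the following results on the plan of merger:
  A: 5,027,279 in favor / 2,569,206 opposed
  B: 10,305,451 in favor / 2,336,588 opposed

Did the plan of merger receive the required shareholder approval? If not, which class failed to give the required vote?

Not approved — the A shares did not give the required vote.

A: a majority of 10059224 is 5029613; 5,029,613 required, 5,027,279 in favor — not approved.
B: 4/5 of 12881813 = 10305450.40, rounded up to 10305451; 10,305,451 required, 10,305,451 in favor — approved.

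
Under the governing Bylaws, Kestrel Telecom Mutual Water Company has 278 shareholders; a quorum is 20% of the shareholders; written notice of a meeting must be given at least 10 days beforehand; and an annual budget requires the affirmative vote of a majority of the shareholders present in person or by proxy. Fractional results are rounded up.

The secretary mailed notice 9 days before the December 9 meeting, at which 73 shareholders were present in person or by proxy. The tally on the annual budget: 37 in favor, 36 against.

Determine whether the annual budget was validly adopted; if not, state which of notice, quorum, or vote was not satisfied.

Invalid — notice requirement not satisfied.

Notice: 9 days given; 10 required. Not satisfied.
Quorum: 20% of 278 = 55.60, rounded up to 56; 73 present. Satisfied.
Vote: requires a majority of those present (73); a majority of 73 is 37, so 37 needed; 37 in favor. Satisfied.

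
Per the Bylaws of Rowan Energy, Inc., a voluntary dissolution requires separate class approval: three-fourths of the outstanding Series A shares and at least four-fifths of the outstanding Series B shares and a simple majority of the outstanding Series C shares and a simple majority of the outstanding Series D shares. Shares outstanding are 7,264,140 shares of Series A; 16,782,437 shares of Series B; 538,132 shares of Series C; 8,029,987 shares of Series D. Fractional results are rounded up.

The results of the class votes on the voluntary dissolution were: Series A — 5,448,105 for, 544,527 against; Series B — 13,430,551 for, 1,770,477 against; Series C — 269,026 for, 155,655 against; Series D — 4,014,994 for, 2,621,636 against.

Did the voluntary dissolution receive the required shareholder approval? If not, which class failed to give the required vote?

Series A: 3/4 of 7264140 = 5448105; 5,448,105 required, 5,448,105 in favor — approved.
Series B: 4/5 of 16782437 = 13425949.60, rounded up to 13425950; 13,425,950 required, 13,430,551 in favor — approved.
Series C: a majority of 538132 is 269067; 269,067 required, 269,026 in favor — not approved.
Series D: a majority of 8029987 is 4014994; 4,014,994 required, 4,014,994 in favor — approved.

Not approved — the Series C shares did not give the required vote.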